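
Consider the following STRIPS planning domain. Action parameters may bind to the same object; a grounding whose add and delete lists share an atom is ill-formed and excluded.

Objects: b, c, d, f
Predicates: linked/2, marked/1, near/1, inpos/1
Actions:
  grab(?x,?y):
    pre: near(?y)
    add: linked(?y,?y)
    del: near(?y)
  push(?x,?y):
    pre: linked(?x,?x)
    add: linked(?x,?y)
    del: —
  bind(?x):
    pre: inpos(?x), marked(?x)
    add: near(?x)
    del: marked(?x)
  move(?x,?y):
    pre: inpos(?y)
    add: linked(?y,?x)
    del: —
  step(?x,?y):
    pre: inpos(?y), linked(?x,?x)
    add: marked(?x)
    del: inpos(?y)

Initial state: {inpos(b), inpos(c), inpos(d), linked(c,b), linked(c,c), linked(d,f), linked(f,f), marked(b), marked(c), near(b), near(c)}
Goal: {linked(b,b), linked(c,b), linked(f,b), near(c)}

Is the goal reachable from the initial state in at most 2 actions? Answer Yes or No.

1. grab(b,b)  →  {inpos(b), inpos(c), inpos(d), linked(b,b), linked(c,b), linked(c,c), linked(d,f), linked(f,f), marked(b), marked(c), near(c)}
2. push(f,b)  →  {inpos(b), inpos(c), inpos(d), linked(b,b), linked(c,b), linked(c,c), linked(d,f), linked(f,b), linked(f,f), marked(b), marked(c), near(c)}
optimal plan length = 2; 2 ≤ 2

Yes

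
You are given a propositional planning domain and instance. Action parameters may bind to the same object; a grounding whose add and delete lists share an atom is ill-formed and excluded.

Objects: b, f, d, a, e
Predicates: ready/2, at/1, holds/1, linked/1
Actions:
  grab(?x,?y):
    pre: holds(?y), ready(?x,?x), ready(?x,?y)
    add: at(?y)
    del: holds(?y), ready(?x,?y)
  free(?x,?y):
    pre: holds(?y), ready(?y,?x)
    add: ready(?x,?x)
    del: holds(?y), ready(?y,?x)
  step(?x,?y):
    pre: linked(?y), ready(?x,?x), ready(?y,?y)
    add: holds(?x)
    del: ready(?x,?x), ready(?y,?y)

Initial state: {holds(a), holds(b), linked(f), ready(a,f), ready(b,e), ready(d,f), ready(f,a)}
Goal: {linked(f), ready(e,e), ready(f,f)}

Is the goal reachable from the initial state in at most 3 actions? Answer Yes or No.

1. free(f,a)  →  {holds(b), linked(f), ready(b,e), ready(d,f), ready(f,a), ready(f,f)}
2. free(e,b)  →  {linked(f), ready(d,f), ready(e,e), ready(f,a), ready(f,f)}
optimal plan length = 2; 2 ≤ 3

Yes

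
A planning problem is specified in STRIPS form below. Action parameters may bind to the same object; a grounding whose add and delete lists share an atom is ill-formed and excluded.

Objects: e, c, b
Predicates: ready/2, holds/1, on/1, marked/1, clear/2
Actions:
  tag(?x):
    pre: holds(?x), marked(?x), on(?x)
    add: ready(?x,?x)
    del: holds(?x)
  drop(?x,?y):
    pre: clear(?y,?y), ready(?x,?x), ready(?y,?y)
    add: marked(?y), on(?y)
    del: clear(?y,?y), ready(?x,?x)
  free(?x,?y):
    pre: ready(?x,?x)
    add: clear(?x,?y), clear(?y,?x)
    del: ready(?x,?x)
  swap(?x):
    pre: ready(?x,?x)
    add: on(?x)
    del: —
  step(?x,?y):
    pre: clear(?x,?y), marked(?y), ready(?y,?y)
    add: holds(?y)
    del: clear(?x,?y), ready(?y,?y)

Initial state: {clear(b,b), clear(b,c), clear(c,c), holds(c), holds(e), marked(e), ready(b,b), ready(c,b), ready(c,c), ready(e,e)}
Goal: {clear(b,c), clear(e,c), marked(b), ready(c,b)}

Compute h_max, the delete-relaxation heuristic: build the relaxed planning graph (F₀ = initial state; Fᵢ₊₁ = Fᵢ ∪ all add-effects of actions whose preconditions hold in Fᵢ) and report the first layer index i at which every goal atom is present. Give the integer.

1

F0 = init (10 atoms)
F1 = F0 ∪ {clear(b,e), clear(c,b), clear(c,e), clear(e,b), clear(e,c), clear(e,e), marked(b), marked(c), on(b), on(c), on(e)}  (21 atoms)
goal ⊆ F1  ⇒  h_max = 1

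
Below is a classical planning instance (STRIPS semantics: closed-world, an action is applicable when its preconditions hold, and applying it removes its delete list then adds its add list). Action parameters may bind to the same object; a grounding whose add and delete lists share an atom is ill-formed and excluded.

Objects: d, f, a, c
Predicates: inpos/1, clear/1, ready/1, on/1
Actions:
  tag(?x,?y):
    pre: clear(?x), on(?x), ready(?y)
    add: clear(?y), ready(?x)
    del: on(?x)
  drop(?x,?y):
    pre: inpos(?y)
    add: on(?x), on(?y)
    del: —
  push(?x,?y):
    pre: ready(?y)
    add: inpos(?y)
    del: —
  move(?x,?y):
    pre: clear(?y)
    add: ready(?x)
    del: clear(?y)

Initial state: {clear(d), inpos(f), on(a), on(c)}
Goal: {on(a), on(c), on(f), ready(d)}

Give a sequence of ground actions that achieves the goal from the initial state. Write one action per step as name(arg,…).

1. drop(d,f)  →  {clear(d), inpos(f), on(a), on(c), on(d), on(f)}
2. move(d,d)  →  {inpos(f), on(a), on(c), on(d), on(f), ready(d)}

drop(d,f); move(d,d)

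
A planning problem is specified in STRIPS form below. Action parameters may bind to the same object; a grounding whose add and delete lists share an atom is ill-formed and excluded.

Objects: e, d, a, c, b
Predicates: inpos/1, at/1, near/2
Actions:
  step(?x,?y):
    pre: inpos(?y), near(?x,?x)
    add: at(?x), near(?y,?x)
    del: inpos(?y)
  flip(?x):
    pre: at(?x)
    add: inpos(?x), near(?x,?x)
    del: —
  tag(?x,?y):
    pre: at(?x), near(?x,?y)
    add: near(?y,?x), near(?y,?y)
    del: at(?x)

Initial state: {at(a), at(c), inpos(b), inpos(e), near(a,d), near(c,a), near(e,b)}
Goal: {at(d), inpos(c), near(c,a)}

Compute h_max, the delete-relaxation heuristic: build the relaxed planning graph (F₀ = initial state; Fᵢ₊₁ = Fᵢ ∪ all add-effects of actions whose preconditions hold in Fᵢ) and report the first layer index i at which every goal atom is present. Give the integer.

F0 = init (7 atoms)
F1 = F0 ∪ {inpos(a), inpos(c), near(a,a), near(a,c), near(c,c), near(d,a), near(d,d)}  (14 atoms)
F2 = F1 ∪ {at(d), near(b,a), near(b,c), near(b,d), near(c,d), near(e,a), near(e,c), near(e,d)}  (22 atoms)
goal ⊆ F2  ⇒  h_max = 2

2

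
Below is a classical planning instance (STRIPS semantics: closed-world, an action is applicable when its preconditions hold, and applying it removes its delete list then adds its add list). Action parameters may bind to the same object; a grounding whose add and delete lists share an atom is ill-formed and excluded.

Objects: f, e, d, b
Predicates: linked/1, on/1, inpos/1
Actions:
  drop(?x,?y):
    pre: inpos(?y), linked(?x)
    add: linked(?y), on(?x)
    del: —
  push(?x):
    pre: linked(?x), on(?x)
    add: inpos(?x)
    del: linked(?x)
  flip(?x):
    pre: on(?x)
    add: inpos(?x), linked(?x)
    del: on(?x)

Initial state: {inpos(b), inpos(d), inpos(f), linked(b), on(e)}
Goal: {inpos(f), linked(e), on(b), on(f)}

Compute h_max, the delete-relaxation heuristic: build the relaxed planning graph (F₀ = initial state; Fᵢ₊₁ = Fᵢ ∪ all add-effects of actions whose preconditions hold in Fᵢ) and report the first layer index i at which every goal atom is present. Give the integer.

F0 = init (5 atoms)
F1 = F0 ∪ {inpos(e), linked(d), linked(e), linked(f), on(b)}  (10 atoms)
F2 = F1 ∪ {on(d), on(f)}  (12 atoms)
goal ⊆ F2  ⇒  h_max = 2

2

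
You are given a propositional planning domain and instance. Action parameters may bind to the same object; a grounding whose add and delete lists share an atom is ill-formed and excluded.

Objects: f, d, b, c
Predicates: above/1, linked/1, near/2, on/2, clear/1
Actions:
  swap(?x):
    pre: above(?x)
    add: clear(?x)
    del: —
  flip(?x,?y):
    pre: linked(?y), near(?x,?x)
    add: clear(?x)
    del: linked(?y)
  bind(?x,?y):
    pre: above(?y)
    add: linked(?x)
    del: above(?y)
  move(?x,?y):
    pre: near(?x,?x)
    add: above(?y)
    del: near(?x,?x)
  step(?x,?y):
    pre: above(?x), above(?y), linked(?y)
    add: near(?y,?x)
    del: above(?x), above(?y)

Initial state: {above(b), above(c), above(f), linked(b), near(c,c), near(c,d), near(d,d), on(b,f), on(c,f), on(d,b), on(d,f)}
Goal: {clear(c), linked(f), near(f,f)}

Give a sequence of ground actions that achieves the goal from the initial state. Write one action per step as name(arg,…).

1. swap(c)  →  {above(b), above(c), above(f), clear(c), linked(b), near(c,c), near(c,d), near(d,d), on(b,f), on(c,f), on(d,b), on(d,f)}
2. bind(f,b)  →  {above(c), above(f), clear(c), linked(b), linked(f), near(c,c), near(c,d), near(d,d), on(b,f), on(c,f), on(d,b), on(d,f)}
3. step(f,f)  →  {above(c), clear(c), linked(b), linked(f), near(c,c), near(c,d), near(d,d), near(f,f), on(b,f), on(c,f), on(d,b), on(d,f)}

swap(c); bind(f,b); step(f,f)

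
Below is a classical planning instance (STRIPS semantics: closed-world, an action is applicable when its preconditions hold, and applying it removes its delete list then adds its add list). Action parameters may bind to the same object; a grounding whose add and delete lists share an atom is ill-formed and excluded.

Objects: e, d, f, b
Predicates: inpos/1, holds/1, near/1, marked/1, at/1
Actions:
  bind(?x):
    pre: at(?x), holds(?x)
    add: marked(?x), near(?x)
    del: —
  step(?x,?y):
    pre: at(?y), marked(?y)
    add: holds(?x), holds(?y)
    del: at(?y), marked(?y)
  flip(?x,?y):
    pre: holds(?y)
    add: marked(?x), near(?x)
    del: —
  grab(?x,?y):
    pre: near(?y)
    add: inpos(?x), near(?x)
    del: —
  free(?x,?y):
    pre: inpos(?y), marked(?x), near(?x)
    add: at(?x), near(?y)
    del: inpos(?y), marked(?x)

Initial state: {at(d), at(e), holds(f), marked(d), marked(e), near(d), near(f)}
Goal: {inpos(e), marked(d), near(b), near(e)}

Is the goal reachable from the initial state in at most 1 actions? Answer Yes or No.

No

1. flip(b,f)  →  {at(d), at(e), holds(f), marked(b), marked(d), marked(e), near(b), near(d), near(f)}
2. grab(e,d)  →  {at(d), at(e), holds(f), inpos(e), marked(b), marked(d), marked(e), near(b), near(d), near(e), near(f)}
optimal plan length = 2; 2 > 1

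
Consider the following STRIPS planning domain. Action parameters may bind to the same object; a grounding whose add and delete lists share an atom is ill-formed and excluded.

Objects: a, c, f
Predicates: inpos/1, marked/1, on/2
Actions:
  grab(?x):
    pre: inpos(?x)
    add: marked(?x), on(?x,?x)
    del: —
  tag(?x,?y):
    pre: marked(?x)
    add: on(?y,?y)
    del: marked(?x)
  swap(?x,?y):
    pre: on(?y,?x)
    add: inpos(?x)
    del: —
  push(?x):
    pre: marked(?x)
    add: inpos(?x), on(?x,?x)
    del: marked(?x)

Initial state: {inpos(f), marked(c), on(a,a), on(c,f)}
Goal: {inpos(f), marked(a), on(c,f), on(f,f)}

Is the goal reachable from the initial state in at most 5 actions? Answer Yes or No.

1. grab(f)  →  {inpos(f), marked(c), marked(f), on(a,a), on(c,f), on(f,f)}
2. swap(a,a)  →  {inpos(a), inpos(f), marked(c), marked(f), on(a,a), on(c,f), on(f,f)}
3. grab(a)  →  {inpos(a), inpos(f), marked(a), marked(c), marked(f), on(a,a), on(c,f), on(f,f)}
optimal plan length = 3; 3 ≤ 5

Yes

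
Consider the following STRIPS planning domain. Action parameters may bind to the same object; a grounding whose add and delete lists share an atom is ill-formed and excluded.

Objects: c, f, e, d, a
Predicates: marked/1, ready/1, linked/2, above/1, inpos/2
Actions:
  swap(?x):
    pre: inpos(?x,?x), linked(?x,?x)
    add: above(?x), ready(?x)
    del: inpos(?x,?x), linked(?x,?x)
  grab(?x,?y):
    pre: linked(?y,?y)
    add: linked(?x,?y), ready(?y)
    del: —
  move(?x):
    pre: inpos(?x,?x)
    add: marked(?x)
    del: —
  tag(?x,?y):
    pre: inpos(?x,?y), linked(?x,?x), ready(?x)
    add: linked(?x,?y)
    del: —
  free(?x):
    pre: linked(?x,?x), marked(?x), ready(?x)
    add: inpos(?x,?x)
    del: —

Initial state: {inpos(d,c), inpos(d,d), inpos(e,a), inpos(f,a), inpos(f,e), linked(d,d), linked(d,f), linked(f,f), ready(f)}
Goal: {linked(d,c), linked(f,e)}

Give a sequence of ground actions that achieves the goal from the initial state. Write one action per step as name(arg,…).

1. grab(c,d)  →  {inpos(d,c), inpos(d,d), inpos(e,a), inpos(f,a), inpos(f,e), linked(c,d), linked(d,d), linked(d,f), linked(f,f), ready(d), ready(f)}
2. tag(f,e)  →  {inpos(d,c), inpos(d,d), inpos(e,a), inpos(f,a), inpos(f,e), linked(c,d), linked(d,d), linked(d,f), linked(f,e), linked(f,f), ready(d), ready(f)}
3. tag(d,c)  →  {inpos(d,c), inpos(d,d), inpos(e,a), inpos(f,a), inpos(f,e), linked(c,d), linked(d,c), linked(d,d), linked(d,f), linked(f,e), linked(f,f), ready(d), ready(f)}

grab(c,d); tag(f,e); tag(d,c)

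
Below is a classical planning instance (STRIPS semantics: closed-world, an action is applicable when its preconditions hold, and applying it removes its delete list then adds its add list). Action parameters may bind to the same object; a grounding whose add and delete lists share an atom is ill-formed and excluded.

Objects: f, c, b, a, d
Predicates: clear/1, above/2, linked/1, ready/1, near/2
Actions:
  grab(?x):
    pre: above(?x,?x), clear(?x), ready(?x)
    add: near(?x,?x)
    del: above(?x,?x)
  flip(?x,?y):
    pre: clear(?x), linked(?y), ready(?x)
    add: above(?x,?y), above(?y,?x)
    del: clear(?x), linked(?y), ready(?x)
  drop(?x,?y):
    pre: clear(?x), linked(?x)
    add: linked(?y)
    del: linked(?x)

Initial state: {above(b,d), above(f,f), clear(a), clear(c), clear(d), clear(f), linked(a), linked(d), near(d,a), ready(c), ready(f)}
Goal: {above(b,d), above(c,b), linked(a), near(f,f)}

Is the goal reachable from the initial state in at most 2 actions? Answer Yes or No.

1. grab(f)  →  {above(b,d), clear(a), clear(c), clear(d), clear(f), linked(a), linked(d), near(d,a), near(f,f), ready(c), ready(f)}
2. drop(d,b)  →  {above(b,d), clear(a), clear(c), clear(d), clear(f), linked(a), linked(b), near(d,a), near(f,f), ready(c), ready(f)}
3. flip(c,b)  →  {above(b,c), above(b,d), above(c,b), clear(a), clear(d), clear(f), linked(a), near(d,a), near(f,f), ready(f)}
optimal plan length = 3; 3 > 2

No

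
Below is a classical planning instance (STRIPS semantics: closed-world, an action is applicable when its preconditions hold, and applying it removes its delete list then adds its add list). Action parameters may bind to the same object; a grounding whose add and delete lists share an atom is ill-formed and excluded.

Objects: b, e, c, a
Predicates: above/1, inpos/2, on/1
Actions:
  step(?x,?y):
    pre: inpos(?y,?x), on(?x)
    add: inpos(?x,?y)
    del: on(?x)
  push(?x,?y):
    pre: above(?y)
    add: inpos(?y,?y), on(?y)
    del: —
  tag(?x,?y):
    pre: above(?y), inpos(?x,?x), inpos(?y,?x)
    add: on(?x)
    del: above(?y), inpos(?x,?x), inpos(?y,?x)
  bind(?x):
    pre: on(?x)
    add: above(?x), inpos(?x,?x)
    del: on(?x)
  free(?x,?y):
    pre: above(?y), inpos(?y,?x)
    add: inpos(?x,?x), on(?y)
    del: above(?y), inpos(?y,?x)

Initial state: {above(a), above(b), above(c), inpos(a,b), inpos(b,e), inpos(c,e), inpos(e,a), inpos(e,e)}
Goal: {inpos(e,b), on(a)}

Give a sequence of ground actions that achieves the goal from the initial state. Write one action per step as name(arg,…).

push(b,a); tag(e,c); step(e,b)

1. push(b,a)  →  {above(a), above(b), above(c), inpos(a,a), inpos(a,b), inpos(b,e), inpos(c,e), inpos(e,a), inpos(e,e), on(a)}
2. tag(e,c)  →  {above(a), above(b), inpos(a,a), inpos(a,b), inpos(b,e), inpos(e,a), on(a), on(e)}
3. step(e,b)  →  {above(a), above(b), inpos(a,a), inpos(a,b), inpos(b,e), inpos(e,a), inpos(e,b), on(a)}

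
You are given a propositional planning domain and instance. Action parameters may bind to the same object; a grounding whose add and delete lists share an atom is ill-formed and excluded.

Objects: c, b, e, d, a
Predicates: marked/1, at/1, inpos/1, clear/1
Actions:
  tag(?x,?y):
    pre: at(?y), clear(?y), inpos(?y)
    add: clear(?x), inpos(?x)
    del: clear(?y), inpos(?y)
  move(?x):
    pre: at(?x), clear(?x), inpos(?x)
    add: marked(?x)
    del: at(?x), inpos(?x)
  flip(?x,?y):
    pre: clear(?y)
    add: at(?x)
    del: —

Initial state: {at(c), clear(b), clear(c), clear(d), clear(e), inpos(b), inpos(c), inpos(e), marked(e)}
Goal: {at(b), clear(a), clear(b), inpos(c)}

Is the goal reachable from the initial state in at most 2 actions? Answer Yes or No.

No

1. flip(b,c)  →  {at(b), at(c), clear(b), clear(c), clear(d), clear(e), inpos(b), inpos(c), inpos(e), marked(e)}
2. flip(e,c)  →  {at(b), at(c), at(e), clear(b), clear(c), clear(d), clear(e), inpos(b), inpos(c), inpos(e), marked(e)}
3. tag(a,e)  →  {at(b), at(c), at(e), clear(a), clear(b), clear(c), clear(d), inpos(a), inpos(b), inpos(c), marked(e)}
optimal plan length = 3; 3 > 2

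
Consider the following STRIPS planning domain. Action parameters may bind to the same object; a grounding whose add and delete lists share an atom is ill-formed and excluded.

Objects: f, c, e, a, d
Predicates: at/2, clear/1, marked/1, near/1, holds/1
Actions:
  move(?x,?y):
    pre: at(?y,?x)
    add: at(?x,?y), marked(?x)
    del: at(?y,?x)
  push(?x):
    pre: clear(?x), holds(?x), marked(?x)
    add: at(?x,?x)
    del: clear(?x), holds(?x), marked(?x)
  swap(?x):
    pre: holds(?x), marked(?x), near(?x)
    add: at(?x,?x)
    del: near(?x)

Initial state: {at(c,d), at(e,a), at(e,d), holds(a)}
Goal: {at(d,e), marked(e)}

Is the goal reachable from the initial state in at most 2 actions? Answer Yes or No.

1. move(a,e)  →  {at(a,e), at(c,d), at(e,d), holds(a), marked(a)}
2. move(e,a)  →  {at(c,d), at(e,a), at(e,d), holds(a), marked(a), marked(e)}
3. move(d,e)  →  {at(c,d), at(d,e), at(e,a), holds(a), marked(a), marked(d), marked(e)}
optimal plan length = 3; 3 > 2

No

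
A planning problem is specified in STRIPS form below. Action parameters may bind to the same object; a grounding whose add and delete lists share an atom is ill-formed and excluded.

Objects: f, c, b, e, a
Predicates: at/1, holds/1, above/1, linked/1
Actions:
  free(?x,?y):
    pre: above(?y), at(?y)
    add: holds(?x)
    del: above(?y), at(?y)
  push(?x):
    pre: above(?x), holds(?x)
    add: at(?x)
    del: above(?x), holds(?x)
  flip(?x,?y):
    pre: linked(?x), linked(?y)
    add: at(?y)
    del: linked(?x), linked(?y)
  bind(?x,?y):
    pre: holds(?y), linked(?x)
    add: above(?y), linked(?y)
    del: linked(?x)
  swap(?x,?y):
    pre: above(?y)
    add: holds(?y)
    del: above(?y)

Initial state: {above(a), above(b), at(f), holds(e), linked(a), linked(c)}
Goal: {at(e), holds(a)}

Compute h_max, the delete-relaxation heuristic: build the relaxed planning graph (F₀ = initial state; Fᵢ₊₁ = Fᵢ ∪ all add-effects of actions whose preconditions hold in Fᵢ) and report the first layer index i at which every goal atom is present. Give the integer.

F0 = init (6 atoms)
F1 = F0 ∪ {above(e), at(a), at(c), holds(a), holds(b), linked(e)}  (12 atoms)
F2 = F1 ∪ {at(b), at(e), holds(c), holds(f), linked(b)}  (17 atoms)
goal ⊆ F2  ⇒  h_max = 2

2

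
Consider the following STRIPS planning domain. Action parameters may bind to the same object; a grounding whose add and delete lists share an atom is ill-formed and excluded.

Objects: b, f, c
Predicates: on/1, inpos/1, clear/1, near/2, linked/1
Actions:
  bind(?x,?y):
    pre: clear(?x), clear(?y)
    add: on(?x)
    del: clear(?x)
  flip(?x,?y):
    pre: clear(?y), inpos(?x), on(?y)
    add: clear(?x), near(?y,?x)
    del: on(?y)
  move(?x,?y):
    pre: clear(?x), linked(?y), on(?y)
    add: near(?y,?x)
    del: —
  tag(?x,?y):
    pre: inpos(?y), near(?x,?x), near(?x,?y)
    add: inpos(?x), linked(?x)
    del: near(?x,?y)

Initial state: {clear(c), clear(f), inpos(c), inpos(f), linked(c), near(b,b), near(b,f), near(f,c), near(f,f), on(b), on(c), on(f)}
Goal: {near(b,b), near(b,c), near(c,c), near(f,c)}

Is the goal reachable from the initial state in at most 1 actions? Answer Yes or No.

1. flip(c,c)  →  {clear(c), clear(f), inpos(c), inpos(f), linked(c), near(b,b), near(b,f), near(c,c), near(f,c), near(f,f), on(b), on(f)}
2. tag(b,f)  →  {clear(c), clear(f), inpos(b), inpos(c), inpos(f), linked(b), linked(c), near(b,b), near(c,c), near(f,c), near(f,f), on(b), on(f)}
3. move(c,b)  →  {clear(c), clear(f), inpos(b), inpos(c), inpos(f), linked(b), linked(c), near(b,b), near(b,c), near(c,c), near(f,c), near(f,f), on(b), on(f)}
optimal plan length = 3; 3 > 1

No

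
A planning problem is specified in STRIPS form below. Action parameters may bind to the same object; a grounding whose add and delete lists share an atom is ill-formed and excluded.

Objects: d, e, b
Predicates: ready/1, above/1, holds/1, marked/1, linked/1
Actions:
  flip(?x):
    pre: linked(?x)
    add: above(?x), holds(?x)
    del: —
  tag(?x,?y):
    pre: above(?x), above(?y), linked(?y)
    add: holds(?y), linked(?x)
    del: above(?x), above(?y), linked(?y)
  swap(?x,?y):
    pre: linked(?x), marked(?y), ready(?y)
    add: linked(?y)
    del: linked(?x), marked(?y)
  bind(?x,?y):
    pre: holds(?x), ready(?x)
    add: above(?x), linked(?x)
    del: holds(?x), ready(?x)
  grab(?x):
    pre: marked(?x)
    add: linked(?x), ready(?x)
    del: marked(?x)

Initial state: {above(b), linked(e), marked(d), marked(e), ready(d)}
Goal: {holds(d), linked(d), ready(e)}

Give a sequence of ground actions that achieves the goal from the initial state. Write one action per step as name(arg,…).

1. swap(e,d)  →  {above(b), linked(d), marked(e), ready(d)}
2. flip(d)  →  {above(b), above(d), holds(d), linked(d), marked(e), ready(d)}
3. grab(e)  →  {above(b), above(d), holds(d), linked(d), linked(e), ready(d), ready(e)}

swap(e,d); flip(d); grab(e)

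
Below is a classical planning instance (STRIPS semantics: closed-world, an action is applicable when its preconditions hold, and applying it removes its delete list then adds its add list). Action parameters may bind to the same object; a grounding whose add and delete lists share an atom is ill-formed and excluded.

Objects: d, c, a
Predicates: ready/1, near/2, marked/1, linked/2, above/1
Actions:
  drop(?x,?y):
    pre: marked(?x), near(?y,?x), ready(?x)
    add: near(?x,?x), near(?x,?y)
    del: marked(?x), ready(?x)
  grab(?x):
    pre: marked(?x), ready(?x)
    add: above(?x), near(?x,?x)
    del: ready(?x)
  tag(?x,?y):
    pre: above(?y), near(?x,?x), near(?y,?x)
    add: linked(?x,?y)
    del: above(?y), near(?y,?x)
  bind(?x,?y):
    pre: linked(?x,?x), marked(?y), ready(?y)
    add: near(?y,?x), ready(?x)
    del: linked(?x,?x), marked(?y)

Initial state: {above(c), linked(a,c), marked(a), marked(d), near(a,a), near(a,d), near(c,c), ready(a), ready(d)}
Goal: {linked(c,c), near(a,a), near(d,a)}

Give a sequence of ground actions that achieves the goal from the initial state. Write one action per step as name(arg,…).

1. drop(d,a)  →  {above(c), linked(a,c), marked(a), near(a,a), near(a,d), near(c,c), near(d,a), near(d,d), ready(a)}
2. tag(c,c)  →  {linked(a,c), linked(c,c), marked(a), near(a,a), near(a,d), near(d,a), near(d,d), ready(a)}

drop(d,a); tag(c,c)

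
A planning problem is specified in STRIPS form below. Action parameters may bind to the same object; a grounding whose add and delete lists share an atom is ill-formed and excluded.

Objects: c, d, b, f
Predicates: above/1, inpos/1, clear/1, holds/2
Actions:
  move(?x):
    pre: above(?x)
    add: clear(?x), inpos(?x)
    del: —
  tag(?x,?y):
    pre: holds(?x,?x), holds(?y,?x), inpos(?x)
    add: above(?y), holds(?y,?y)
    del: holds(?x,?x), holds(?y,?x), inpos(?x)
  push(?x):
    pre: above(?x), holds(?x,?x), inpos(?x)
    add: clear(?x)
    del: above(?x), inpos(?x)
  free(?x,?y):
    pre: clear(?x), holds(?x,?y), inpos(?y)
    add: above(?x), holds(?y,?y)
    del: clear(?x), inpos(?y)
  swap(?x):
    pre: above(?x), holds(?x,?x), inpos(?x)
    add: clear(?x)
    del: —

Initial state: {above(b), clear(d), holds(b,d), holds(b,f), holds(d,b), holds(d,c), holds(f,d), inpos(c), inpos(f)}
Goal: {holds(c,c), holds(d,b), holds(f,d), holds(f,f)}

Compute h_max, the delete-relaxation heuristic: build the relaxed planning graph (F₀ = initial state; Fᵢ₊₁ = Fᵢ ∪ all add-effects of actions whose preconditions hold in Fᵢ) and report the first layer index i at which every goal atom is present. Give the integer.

F0 = init (9 atoms)
F1 = F0 ∪ {above(d), clear(b), holds(c,c), inpos(b)}  (13 atoms)
F2 = F1 ∪ {holds(b,b), holds(d,d), holds(f,f), inpos(d)}  (17 atoms)
goal ⊆ F2  ⇒  h_max = 2

2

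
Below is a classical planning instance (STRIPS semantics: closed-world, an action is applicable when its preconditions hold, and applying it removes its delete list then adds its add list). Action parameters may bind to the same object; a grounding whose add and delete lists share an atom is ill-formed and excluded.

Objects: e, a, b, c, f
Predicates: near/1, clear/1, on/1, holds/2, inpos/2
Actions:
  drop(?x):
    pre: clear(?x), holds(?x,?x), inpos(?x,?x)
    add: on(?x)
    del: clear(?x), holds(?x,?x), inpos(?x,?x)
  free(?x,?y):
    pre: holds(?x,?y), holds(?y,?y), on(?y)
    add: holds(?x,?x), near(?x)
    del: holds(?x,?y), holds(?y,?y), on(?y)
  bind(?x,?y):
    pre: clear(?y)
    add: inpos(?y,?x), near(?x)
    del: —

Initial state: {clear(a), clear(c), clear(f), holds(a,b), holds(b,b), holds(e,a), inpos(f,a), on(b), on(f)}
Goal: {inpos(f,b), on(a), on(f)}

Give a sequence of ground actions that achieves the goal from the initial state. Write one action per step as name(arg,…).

free(a,b); bind(a,a); drop(a); bind(b,f)

1. free(a,b)  →  {clear(a), clear(c), clear(f), holds(a,a), holds(e,a), inpos(f,a), near(a), on(f)}
2. bind(a,a)  →  {clear(a), clear(c), clear(f), holds(a,a), holds(e,a), inpos(a,a), inpos(f,a), near(a), on(f)}
3. drop(a)  →  {clear(c), clear(f), holds(e,a), inpos(f,a), near(a), on(a), on(f)}
4. bind(b,f)  →  {clear(c), clear(f), holds(e,a), inpos(f,a), inpos(f,b), near(a), near(b), on(a), on(f)}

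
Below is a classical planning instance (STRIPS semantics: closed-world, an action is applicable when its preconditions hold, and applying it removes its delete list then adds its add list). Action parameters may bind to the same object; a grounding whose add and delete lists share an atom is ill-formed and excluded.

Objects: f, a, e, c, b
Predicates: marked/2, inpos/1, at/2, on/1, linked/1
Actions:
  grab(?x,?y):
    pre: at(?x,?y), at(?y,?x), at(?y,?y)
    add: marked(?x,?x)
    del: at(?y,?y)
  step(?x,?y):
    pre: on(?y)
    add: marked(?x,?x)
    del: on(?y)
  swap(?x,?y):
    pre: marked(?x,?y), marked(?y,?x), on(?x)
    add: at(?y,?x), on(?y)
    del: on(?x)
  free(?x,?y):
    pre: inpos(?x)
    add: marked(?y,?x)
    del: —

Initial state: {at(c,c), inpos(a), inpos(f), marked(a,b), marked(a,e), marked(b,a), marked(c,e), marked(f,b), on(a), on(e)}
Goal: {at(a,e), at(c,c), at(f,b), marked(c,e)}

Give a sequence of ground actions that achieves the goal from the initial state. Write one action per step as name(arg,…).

swap(a,b); free(f,b); swap(b,f); free(a,e); swap(e,a)

1. swap(a,b)  →  {at(b,a), at(c,c), inpos(a), inpos(f), marked(a,b), marked(a,e), marked(b,a), marked(c,e), marked(f,b), on(b), on(e)}
2. free(f,b)  →  {at(b,a), at(c,c), inpos(a), inpos(f), marked(a,b), marked(a,e), marked(b,a), marked(b,f), marked(c,e), marked(f,b), on(b), on(e)}
3. swap(b,f)  →  {at(b,a), at(c,c), at(f,b), inpos(a), inpos(f), marked(a,b), marked(a,e), marked(b,a), marked(b,f), marked(c,e), marked(f,b), on(e), on(f)}
4. free(a,e)  →  {at(b,a), at(c,c), at(f,b), inpos(a), inpos(f), marked(a,b), marked(a,e), marked(b,a), marked(b,f), marked(c,e), marked(e,a), marked(f,b), on(e), on(f)}
5. swap(e,a)  →  {at(a,e), at(b,a), at(c,c), at(f,b), inpos(a), inpos(f), marked(a,b), marked(a,e), marked(b,a), marked(b,f), marked(c,e), marked(e,a), marked(f,b), on(a), on(f)}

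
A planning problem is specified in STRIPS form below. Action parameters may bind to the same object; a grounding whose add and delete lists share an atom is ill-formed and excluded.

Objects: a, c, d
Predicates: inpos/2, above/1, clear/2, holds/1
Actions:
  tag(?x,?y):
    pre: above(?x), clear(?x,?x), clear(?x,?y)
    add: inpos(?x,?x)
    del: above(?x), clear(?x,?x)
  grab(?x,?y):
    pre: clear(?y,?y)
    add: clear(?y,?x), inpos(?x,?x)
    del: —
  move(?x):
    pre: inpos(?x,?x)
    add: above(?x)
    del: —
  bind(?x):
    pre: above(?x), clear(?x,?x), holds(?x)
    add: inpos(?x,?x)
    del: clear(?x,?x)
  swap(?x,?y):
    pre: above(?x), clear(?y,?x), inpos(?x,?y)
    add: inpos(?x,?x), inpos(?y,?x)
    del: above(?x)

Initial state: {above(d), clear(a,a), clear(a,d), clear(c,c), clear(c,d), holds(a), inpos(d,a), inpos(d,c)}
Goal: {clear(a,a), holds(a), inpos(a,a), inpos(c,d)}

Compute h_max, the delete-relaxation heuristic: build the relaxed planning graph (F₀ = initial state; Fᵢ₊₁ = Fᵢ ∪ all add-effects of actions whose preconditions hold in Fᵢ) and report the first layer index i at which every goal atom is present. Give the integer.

F0 = init (8 atoms)
F1 = F0 ∪ {clear(a,c), clear(c,a), inpos(a,a), inpos(a,d), inpos(c,c), inpos(c,d), inpos(d,d)}  (15 atoms)
goal ⊆ F1  ⇒  h_max = 1

1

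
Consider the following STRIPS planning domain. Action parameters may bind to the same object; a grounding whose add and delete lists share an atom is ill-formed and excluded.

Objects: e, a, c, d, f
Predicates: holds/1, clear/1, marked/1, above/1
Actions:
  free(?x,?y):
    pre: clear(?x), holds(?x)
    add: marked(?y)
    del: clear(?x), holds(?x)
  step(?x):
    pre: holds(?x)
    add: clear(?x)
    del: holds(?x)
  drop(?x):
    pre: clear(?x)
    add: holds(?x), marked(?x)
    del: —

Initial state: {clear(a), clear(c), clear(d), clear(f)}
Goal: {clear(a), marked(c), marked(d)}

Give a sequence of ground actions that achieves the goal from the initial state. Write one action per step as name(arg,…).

1. drop(c)  →  {clear(a), clear(c), clear(d), clear(f), holds(c), marked(c)}
2. free(c,d)  →  {clear(a), clear(d), clear(f), marked(c), marked(d)}

drop(c); free(c,d)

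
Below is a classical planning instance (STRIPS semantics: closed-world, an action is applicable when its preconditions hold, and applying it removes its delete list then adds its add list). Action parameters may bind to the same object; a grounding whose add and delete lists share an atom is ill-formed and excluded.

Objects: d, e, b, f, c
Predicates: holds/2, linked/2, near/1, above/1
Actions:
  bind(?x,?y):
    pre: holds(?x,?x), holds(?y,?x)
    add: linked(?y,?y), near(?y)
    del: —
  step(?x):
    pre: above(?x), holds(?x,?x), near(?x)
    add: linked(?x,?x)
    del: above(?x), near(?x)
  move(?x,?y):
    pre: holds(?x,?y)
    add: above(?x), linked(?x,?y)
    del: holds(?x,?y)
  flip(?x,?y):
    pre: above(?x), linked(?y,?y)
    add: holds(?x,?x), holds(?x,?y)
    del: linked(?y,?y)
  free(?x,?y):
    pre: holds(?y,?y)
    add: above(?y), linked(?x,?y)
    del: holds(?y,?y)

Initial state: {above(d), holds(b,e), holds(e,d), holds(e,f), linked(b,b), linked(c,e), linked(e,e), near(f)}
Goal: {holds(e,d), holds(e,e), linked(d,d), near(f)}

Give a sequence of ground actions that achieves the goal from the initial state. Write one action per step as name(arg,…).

1. move(e,f)  →  {above(d), above(e), holds(b,e), holds(e,d), linked(b,b), linked(c,e), linked(e,e), linked(e,f), near(f)}
2. flip(d,e)  →  {above(d), above(e), holds(b,e), holds(d,d), holds(d,e), holds(e,d), linked(b,b), linked(c,e), linked(e,f), near(f)}
3. bind(d,d)  →  {above(d), above(e), holds(b,e), holds(d,d), holds(d,e), holds(e,d), linked(b,b), linked(c,e), linked(d,d), linked(e,f), near(d), near(f)}
4. flip(e,b)  →  {above(d), above(e), holds(b,e), holds(d,d), holds(d,e), holds(e,b), holds(e,d), holds(e,e), linked(c,e), linked(d,d), linked(e,f), near(d), near(f)}

move(e,f); flip(d,e); bind(d,d); flip(e,b)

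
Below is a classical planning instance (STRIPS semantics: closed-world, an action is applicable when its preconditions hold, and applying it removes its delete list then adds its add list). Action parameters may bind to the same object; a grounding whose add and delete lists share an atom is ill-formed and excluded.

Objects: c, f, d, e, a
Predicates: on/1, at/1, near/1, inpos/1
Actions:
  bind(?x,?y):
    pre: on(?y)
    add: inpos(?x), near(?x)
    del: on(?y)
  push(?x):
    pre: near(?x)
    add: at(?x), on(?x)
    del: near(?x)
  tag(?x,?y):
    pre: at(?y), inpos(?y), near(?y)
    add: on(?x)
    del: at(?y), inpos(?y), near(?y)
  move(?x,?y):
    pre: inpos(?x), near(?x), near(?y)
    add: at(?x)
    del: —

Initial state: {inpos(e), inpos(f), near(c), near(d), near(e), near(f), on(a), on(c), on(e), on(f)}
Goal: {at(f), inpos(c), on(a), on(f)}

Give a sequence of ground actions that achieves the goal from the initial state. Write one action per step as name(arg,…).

bind(c,c); push(f)

1. bind(c,c)  →  {inpos(c), inpos(e), inpos(f), near(c), near(d), near(e), near(f), on(a), on(e), on(f)}
2. push(f)  →  {at(f), inpos(c), inpos(e), inpos(f), near(c), near(d), near(e), on(a), on(e), on(f)}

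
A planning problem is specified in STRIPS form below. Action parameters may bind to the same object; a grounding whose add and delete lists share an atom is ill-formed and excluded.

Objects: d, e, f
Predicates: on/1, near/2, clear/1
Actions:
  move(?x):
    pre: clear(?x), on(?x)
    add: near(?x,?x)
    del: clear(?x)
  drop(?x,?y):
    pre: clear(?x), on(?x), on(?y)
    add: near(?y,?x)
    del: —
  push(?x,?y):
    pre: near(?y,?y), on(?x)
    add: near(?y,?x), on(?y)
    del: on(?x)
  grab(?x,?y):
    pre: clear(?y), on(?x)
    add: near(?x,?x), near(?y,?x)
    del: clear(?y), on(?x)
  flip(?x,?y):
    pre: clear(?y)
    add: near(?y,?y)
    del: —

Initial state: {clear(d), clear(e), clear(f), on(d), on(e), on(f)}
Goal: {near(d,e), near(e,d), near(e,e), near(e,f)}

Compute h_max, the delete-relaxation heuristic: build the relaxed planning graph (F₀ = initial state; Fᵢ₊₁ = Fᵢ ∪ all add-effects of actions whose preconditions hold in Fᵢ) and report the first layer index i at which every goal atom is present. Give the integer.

1

F0 = init (6 atoms)
F1 = F0 ∪ {near(d,d), near(d,e), near(d,f), near(e,d), near(e,e), near(e,f), near(f,d), near(f,e), near(f,f)}  (15 atoms)
goal ⊆ F1  ⇒  h_max = 1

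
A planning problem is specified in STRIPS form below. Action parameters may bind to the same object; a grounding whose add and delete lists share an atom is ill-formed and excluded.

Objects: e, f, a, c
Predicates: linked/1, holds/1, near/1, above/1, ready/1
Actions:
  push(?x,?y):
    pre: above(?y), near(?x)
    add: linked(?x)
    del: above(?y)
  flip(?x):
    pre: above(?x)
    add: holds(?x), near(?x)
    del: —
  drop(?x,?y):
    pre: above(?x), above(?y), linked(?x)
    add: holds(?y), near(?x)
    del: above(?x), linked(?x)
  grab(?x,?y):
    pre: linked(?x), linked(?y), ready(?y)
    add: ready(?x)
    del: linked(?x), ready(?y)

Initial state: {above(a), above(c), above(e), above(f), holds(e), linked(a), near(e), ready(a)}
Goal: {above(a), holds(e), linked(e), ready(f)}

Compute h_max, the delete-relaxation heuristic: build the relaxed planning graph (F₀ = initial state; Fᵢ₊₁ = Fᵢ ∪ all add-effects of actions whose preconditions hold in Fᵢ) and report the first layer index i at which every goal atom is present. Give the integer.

3

F0 = init (8 atoms)
F1 = F0 ∪ {holds(a), holds(c), holds(f), linked(e), near(a), near(c), near(f)}  (15 atoms)
F2 = F1 ∪ {linked(c), linked(f), ready(e)}  (18 atoms)
F3 = F2 ∪ {ready(c), ready(f)}  (20 atoms)
goal ⊆ F3  ⇒  h_max = 3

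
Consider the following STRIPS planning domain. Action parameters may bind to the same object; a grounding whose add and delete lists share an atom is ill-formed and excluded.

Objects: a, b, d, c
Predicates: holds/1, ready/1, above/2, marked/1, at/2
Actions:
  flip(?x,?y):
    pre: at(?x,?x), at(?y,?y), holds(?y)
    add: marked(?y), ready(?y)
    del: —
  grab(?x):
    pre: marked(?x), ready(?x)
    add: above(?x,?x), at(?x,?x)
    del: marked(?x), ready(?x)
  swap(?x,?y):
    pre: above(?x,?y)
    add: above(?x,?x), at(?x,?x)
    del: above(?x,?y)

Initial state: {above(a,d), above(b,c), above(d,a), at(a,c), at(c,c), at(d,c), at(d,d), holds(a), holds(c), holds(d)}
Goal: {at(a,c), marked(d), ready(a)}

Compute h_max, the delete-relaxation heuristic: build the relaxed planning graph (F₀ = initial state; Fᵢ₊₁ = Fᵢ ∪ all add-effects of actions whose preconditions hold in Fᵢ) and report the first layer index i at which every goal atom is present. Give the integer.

F0 = init (10 atoms)
F1 = F0 ∪ {above(a,a), above(b,b), above(d,d), at(a,a), at(b,b), marked(c), marked(d), ready(c), ready(d)}  (19 atoms)
F2 = F1 ∪ {above(c,c), marked(a), ready(a)}  (22 atoms)
goal ⊆ F2  ⇒  h_max = 2

2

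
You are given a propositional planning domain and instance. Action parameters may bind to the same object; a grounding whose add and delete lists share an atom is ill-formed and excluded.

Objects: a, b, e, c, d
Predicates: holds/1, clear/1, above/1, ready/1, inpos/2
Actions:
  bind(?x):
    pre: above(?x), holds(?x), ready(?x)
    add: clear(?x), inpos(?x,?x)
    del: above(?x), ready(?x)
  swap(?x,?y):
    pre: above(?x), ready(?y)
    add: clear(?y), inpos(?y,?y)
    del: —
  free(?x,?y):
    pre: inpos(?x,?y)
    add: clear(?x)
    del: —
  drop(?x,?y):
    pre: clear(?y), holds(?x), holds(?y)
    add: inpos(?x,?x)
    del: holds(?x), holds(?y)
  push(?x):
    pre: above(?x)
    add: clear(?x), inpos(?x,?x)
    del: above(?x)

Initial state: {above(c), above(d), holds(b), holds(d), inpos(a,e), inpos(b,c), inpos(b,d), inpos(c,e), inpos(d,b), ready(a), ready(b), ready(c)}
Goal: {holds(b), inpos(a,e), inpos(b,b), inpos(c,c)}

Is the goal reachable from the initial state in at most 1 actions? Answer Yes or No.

No

1. swap(c,b)  →  {above(c), above(d), clear(b), holds(b), holds(d), inpos(a,e), inpos(b,b), inpos(b,c), inpos(b,d), inpos(c,e), inpos(d,b), ready(a), ready(b), ready(c)}
2. swap(c,c)  →  {above(c), above(d), clear(b), clear(c), holds(b), holds(d), inpos(a,e), inpos(b,b), inpos(b,c), inpos(b,d), inpos(c,c), inpos(c,e), inpos(d,b), ready(a), ready(b), ready(c)}
optimal plan length = 2; 2 > 1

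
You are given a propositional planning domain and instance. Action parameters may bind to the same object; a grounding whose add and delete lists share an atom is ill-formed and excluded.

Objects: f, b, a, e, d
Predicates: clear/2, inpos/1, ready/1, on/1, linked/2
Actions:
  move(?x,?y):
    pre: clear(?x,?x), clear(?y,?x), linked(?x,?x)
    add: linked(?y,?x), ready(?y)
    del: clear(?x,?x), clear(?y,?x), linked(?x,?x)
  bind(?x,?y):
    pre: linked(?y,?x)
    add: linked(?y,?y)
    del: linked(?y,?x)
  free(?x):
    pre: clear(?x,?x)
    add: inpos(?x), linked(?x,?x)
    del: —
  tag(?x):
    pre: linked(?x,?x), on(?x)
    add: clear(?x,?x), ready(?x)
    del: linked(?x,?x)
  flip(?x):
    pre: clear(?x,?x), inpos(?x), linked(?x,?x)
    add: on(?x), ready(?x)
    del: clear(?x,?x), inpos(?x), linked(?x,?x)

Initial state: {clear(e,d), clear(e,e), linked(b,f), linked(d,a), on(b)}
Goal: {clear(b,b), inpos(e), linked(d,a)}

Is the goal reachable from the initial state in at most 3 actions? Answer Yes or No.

1. bind(f,b)  →  {clear(e,d), clear(e,e), linked(b,b), linked(d,a), on(b)}
2. free(e)  →  {clear(e,d), clear(e,e), inpos(e), linked(b,b), linked(d,a), linked(e,e), on(b)}
3. tag(b)  →  {clear(b,b), clear(e,d), clear(e,e), inpos(e), linked(d,a), linked(e,e), on(b), ready(b)}
optimal plan length = 3; 3 ≤ 3

Yes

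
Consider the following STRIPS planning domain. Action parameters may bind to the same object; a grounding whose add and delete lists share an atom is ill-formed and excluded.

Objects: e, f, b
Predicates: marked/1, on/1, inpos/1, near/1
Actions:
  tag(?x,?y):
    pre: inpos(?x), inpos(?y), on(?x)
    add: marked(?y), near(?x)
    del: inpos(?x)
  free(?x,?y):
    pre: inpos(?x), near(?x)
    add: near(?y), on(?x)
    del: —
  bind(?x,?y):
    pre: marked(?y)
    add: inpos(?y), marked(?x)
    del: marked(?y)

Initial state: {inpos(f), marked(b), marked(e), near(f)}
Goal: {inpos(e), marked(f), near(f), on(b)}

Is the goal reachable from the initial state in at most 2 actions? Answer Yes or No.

1. free(f,b)  →  {inpos(f), marked(b), marked(e), near(b), near(f), on(f)}
2. bind(e,b)  →  {inpos(b), inpos(f), marked(e), near(b), near(f), on(f)}
3. free(b,e)  →  {inpos(b), inpos(f), marked(e), near(b), near(e), near(f), on(b), on(f)}
4. bind(f,e)  →  {inpos(b), inpos(e), inpos(f), marked(f), near(b), near(e), near(f), on(b), on(f)}
optimal plan length = 4; 4 > 2

No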